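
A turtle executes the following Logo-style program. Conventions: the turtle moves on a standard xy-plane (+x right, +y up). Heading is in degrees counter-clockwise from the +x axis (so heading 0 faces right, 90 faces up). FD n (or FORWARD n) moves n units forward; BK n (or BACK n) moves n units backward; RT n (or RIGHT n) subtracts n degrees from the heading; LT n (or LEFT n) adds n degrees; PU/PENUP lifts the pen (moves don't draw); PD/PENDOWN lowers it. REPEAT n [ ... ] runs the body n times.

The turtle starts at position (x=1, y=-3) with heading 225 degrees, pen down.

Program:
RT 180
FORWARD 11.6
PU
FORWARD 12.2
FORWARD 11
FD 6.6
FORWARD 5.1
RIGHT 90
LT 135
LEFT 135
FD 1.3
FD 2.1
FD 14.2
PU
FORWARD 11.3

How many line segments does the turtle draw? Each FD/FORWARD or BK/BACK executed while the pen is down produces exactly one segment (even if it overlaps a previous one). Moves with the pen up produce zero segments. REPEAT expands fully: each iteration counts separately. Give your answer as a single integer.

Executing turtle program step by step:
Start: pos=(1,-3), heading=225, pen down
RT 180: heading 225 -> 45
FD 11.6: (1,-3) -> (9.202,5.202) [heading=45, draw]
PU: pen up
FD 12.2: (9.202,5.202) -> (17.829,13.829) [heading=45, move]
FD 11: (17.829,13.829) -> (25.607,21.607) [heading=45, move]
FD 6.6: (25.607,21.607) -> (30.274,26.274) [heading=45, move]
FD 5.1: (30.274,26.274) -> (33.88,29.88) [heading=45, move]
RT 90: heading 45 -> 315
LT 135: heading 315 -> 90
LT 135: heading 90 -> 225
FD 1.3: (33.88,29.88) -> (32.961,28.961) [heading=225, move]
FD 2.1: (32.961,28.961) -> (31.476,27.476) [heading=225, move]
FD 14.2: (31.476,27.476) -> (21.435,17.435) [heading=225, move]
PU: pen up
FD 11.3: (21.435,17.435) -> (13.445,9.445) [heading=225, move]
Final: pos=(13.445,9.445), heading=225, 1 segment(s) drawn
Segments drawn: 1

Answer: 1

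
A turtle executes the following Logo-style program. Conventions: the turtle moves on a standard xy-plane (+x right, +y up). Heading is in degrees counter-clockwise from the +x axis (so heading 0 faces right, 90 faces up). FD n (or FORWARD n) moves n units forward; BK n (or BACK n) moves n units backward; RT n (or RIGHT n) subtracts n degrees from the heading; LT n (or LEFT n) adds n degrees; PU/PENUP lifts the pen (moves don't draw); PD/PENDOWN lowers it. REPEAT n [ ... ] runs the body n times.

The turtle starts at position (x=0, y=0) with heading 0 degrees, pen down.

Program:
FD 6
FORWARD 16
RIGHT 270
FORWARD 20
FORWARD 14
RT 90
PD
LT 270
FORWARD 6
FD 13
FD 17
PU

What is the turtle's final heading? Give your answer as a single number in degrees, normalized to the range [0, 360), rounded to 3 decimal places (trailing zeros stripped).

Executing turtle program step by step:
Start: pos=(0,0), heading=0, pen down
FD 6: (0,0) -> (6,0) [heading=0, draw]
FD 16: (6,0) -> (22,0) [heading=0, draw]
RT 270: heading 0 -> 90
FD 20: (22,0) -> (22,20) [heading=90, draw]
FD 14: (22,20) -> (22,34) [heading=90, draw]
RT 90: heading 90 -> 0
PD: pen down
LT 270: heading 0 -> 270
FD 6: (22,34) -> (22,28) [heading=270, draw]
FD 13: (22,28) -> (22,15) [heading=270, draw]
FD 17: (22,15) -> (22,-2) [heading=270, draw]
PU: pen up
Final: pos=(22,-2), heading=270, 7 segment(s) drawn

Answer: 270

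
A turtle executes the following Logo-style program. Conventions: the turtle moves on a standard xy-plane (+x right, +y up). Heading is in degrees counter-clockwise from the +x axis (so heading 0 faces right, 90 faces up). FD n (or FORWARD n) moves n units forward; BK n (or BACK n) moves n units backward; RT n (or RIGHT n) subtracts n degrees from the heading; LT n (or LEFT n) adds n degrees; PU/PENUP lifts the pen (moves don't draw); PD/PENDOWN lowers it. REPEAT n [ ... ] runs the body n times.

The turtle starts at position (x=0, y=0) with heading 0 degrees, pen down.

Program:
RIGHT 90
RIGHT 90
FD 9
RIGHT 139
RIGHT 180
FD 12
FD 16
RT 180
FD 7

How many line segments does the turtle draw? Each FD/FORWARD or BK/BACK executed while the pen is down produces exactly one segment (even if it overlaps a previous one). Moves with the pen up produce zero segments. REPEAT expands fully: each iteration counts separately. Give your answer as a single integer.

Answer: 4

Derivation:
Executing turtle program step by step:
Start: pos=(0,0), heading=0, pen down
RT 90: heading 0 -> 270
RT 90: heading 270 -> 180
FD 9: (0,0) -> (-9,0) [heading=180, draw]
RT 139: heading 180 -> 41
RT 180: heading 41 -> 221
FD 12: (-9,0) -> (-18.057,-7.873) [heading=221, draw]
FD 16: (-18.057,-7.873) -> (-30.132,-18.37) [heading=221, draw]
RT 180: heading 221 -> 41
FD 7: (-30.132,-18.37) -> (-24.849,-13.777) [heading=41, draw]
Final: pos=(-24.849,-13.777), heading=41, 4 segment(s) drawn
Segments drawn: 4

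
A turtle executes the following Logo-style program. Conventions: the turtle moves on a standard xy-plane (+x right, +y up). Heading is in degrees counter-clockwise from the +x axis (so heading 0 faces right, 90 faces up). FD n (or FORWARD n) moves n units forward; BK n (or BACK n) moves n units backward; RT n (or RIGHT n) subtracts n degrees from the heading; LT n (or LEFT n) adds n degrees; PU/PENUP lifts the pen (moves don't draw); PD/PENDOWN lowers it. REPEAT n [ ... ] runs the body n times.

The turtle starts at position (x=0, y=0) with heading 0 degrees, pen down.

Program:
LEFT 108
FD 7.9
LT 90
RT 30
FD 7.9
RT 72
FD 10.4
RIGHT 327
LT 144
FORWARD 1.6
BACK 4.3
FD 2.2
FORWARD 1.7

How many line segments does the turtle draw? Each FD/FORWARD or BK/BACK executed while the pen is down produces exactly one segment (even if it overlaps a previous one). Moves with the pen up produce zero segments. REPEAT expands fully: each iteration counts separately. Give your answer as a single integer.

Executing turtle program step by step:
Start: pos=(0,0), heading=0, pen down
LT 108: heading 0 -> 108
FD 7.9: (0,0) -> (-2.441,7.513) [heading=108, draw]
LT 90: heading 108 -> 198
RT 30: heading 198 -> 168
FD 7.9: (-2.441,7.513) -> (-10.169,9.156) [heading=168, draw]
RT 72: heading 168 -> 96
FD 10.4: (-10.169,9.156) -> (-11.256,19.499) [heading=96, draw]
RT 327: heading 96 -> 129
LT 144: heading 129 -> 273
FD 1.6: (-11.256,19.499) -> (-11.172,17.901) [heading=273, draw]
BK 4.3: (-11.172,17.901) -> (-11.397,22.195) [heading=273, draw]
FD 2.2: (-11.397,22.195) -> (-11.282,19.998) [heading=273, draw]
FD 1.7: (-11.282,19.998) -> (-11.193,18.301) [heading=273, draw]
Final: pos=(-11.193,18.301), heading=273, 7 segment(s) drawn
Segments drawn: 7

Answer: 7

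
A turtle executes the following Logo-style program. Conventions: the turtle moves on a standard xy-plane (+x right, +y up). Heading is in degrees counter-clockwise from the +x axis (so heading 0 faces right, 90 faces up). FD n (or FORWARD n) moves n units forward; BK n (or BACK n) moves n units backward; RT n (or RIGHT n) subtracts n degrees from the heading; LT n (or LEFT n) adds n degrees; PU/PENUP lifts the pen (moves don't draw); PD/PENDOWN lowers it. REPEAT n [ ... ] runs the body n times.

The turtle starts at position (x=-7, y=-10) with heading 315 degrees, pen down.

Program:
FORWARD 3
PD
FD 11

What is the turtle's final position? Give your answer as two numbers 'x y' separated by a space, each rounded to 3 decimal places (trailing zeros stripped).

Executing turtle program step by step:
Start: pos=(-7,-10), heading=315, pen down
FD 3: (-7,-10) -> (-4.879,-12.121) [heading=315, draw]
PD: pen down
FD 11: (-4.879,-12.121) -> (2.899,-19.899) [heading=315, draw]
Final: pos=(2.899,-19.899), heading=315, 2 segment(s) drawn

Answer: 2.899 -19.899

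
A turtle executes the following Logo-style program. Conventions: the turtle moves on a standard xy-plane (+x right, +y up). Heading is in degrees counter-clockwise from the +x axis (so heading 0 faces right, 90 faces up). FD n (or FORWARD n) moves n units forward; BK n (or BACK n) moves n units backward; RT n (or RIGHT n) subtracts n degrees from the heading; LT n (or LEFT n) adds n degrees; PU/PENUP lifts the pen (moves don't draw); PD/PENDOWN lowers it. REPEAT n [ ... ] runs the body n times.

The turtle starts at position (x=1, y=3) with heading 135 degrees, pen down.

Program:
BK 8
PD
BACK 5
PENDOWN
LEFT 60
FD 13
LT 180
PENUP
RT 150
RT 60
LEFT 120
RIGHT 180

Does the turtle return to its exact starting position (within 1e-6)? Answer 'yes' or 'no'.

Answer: no

Derivation:
Executing turtle program step by step:
Start: pos=(1,3), heading=135, pen down
BK 8: (1,3) -> (6.657,-2.657) [heading=135, draw]
PD: pen down
BK 5: (6.657,-2.657) -> (10.192,-6.192) [heading=135, draw]
PD: pen down
LT 60: heading 135 -> 195
FD 13: (10.192,-6.192) -> (-2.365,-9.557) [heading=195, draw]
LT 180: heading 195 -> 15
PU: pen up
RT 150: heading 15 -> 225
RT 60: heading 225 -> 165
LT 120: heading 165 -> 285
RT 180: heading 285 -> 105
Final: pos=(-2.365,-9.557), heading=105, 3 segment(s) drawn

Start position: (1, 3)
Final position: (-2.365, -9.557)
Distance = 13; >= 1e-6 -> NOT closed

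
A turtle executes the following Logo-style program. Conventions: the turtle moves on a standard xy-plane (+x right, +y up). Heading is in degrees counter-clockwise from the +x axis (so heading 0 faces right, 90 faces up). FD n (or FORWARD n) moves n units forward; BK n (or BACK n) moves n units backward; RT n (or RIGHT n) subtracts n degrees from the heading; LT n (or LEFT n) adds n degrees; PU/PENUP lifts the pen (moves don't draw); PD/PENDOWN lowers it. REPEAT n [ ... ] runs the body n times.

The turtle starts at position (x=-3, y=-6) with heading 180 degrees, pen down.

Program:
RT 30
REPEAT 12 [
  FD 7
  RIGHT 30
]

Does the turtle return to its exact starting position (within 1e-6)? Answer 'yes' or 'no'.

Answer: yes

Derivation:
Executing turtle program step by step:
Start: pos=(-3,-6), heading=180, pen down
RT 30: heading 180 -> 150
REPEAT 12 [
  -- iteration 1/12 --
  FD 7: (-3,-6) -> (-9.062,-2.5) [heading=150, draw]
  RT 30: heading 150 -> 120
  -- iteration 2/12 --
  FD 7: (-9.062,-2.5) -> (-12.562,3.562) [heading=120, draw]
  RT 30: heading 120 -> 90
  -- iteration 3/12 --
  FD 7: (-12.562,3.562) -> (-12.562,10.562) [heading=90, draw]
  RT 30: heading 90 -> 60
  -- iteration 4/12 --
  FD 7: (-12.562,10.562) -> (-9.062,16.624) [heading=60, draw]
  RT 30: heading 60 -> 30
  -- iteration 5/12 --
  FD 7: (-9.062,16.624) -> (-3,20.124) [heading=30, draw]
  RT 30: heading 30 -> 0
  -- iteration 6/12 --
  FD 7: (-3,20.124) -> (4,20.124) [heading=0, draw]
  RT 30: heading 0 -> 330
  -- iteration 7/12 --
  FD 7: (4,20.124) -> (10.062,16.624) [heading=330, draw]
  RT 30: heading 330 -> 300
  -- iteration 8/12 --
  FD 7: (10.062,16.624) -> (13.562,10.562) [heading=300, draw]
  RT 30: heading 300 -> 270
  -- iteration 9/12 --
  FD 7: (13.562,10.562) -> (13.562,3.562) [heading=270, draw]
  RT 30: heading 270 -> 240
  -- iteration 10/12 --
  FD 7: (13.562,3.562) -> (10.062,-2.5) [heading=240, draw]
  RT 30: heading 240 -> 210
  -- iteration 11/12 --
  FD 7: (10.062,-2.5) -> (4,-6) [heading=210, draw]
  RT 30: heading 210 -> 180
  -- iteration 12/12 --
  FD 7: (4,-6) -> (-3,-6) [heading=180, draw]
  RT 30: heading 180 -> 150
]
Final: pos=(-3,-6), heading=150, 12 segment(s) drawn

Start position: (-3, -6)
Final position: (-3, -6)
Distance = 0; < 1e-6 -> CLOSED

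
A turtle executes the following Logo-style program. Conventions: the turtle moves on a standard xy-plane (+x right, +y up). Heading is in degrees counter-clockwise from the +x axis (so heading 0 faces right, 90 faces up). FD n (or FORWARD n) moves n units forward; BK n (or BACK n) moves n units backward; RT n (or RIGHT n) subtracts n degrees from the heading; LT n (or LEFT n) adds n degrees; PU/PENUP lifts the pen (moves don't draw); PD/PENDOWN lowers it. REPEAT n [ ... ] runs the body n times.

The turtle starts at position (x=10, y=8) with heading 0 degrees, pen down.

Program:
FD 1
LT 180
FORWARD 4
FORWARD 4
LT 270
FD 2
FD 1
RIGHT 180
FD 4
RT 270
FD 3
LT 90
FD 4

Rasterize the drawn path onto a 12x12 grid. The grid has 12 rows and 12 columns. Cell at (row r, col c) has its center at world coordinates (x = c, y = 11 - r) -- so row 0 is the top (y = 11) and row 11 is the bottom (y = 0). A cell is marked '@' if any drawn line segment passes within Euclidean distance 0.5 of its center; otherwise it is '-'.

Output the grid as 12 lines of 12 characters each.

Segment 0: (10,8) -> (11,8)
Segment 1: (11,8) -> (7,8)
Segment 2: (7,8) -> (3,8)
Segment 3: (3,8) -> (3,10)
Segment 4: (3,10) -> (3,11)
Segment 5: (3,11) -> (3,7)
Segment 6: (3,7) -> (6,7)
Segment 7: (6,7) -> (6,11)

Answer: ---@--@-----
---@--@-----
---@--@-----
---@@@@@@@@@
---@@@@-----
------------
------------
------------
------------
------------
------------
------------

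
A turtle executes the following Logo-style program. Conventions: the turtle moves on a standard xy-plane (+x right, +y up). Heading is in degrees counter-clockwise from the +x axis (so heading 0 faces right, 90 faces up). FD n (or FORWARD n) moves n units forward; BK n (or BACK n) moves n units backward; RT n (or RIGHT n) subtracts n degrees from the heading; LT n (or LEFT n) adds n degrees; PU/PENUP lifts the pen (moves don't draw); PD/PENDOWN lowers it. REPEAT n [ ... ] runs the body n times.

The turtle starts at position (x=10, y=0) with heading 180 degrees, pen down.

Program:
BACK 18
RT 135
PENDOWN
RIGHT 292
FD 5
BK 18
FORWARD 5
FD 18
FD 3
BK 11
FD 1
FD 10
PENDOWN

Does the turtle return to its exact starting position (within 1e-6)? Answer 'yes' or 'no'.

Answer: no

Derivation:
Executing turtle program step by step:
Start: pos=(10,0), heading=180, pen down
BK 18: (10,0) -> (28,0) [heading=180, draw]
RT 135: heading 180 -> 45
PD: pen down
RT 292: heading 45 -> 113
FD 5: (28,0) -> (26.046,4.603) [heading=113, draw]
BK 18: (26.046,4.603) -> (33.08,-11.967) [heading=113, draw]
FD 5: (33.08,-11.967) -> (31.126,-7.364) [heading=113, draw]
FD 18: (31.126,-7.364) -> (24.093,9.205) [heading=113, draw]
FD 3: (24.093,9.205) -> (22.92,11.967) [heading=113, draw]
BK 11: (22.92,11.967) -> (27.219,1.841) [heading=113, draw]
FD 1: (27.219,1.841) -> (26.828,2.762) [heading=113, draw]
FD 10: (26.828,2.762) -> (22.92,11.967) [heading=113, draw]
PD: pen down
Final: pos=(22.92,11.967), heading=113, 9 segment(s) drawn

Start position: (10, 0)
Final position: (22.92, 11.967)
Distance = 17.611; >= 1e-6 -> NOT closed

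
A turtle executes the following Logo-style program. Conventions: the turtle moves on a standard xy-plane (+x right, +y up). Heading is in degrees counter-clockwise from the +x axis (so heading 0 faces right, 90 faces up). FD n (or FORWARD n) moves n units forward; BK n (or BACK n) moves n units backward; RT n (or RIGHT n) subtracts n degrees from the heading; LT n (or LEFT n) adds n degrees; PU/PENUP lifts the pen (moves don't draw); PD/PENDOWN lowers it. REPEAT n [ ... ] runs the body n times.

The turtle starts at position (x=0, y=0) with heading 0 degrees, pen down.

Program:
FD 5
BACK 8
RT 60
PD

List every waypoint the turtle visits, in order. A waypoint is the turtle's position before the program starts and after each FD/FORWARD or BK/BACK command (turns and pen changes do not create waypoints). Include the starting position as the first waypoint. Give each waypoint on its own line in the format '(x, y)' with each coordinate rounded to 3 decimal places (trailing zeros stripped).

Executing turtle program step by step:
Start: pos=(0,0), heading=0, pen down
FD 5: (0,0) -> (5,0) [heading=0, draw]
BK 8: (5,0) -> (-3,0) [heading=0, draw]
RT 60: heading 0 -> 300
PD: pen down
Final: pos=(-3,0), heading=300, 2 segment(s) drawn
Waypoints (3 total):
(0, 0)
(5, 0)
(-3, 0)

Answer: (0, 0)
(5, 0)
(-3, 0)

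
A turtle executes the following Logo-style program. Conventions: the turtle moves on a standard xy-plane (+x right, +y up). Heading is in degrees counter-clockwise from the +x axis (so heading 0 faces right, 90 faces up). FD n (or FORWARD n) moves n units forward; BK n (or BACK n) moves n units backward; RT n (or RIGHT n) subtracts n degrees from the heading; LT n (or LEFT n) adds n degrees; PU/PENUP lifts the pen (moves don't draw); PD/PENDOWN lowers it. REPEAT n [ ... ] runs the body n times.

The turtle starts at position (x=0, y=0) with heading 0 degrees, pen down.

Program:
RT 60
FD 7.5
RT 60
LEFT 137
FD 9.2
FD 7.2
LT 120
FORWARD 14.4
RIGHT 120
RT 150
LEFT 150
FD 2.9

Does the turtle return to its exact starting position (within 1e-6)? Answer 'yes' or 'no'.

Executing turtle program step by step:
Start: pos=(0,0), heading=0, pen down
RT 60: heading 0 -> 300
FD 7.5: (0,0) -> (3.75,-6.495) [heading=300, draw]
RT 60: heading 300 -> 240
LT 137: heading 240 -> 17
FD 9.2: (3.75,-6.495) -> (12.548,-3.805) [heading=17, draw]
FD 7.2: (12.548,-3.805) -> (19.433,-1.7) [heading=17, draw]
LT 120: heading 17 -> 137
FD 14.4: (19.433,-1.7) -> (8.902,8.12) [heading=137, draw]
RT 120: heading 137 -> 17
RT 150: heading 17 -> 227
LT 150: heading 227 -> 17
FD 2.9: (8.902,8.12) -> (11.675,8.968) [heading=17, draw]
Final: pos=(11.675,8.968), heading=17, 5 segment(s) drawn

Start position: (0, 0)
Final position: (11.675, 8.968)
Distance = 14.722; >= 1e-6 -> NOT closed

Answer: no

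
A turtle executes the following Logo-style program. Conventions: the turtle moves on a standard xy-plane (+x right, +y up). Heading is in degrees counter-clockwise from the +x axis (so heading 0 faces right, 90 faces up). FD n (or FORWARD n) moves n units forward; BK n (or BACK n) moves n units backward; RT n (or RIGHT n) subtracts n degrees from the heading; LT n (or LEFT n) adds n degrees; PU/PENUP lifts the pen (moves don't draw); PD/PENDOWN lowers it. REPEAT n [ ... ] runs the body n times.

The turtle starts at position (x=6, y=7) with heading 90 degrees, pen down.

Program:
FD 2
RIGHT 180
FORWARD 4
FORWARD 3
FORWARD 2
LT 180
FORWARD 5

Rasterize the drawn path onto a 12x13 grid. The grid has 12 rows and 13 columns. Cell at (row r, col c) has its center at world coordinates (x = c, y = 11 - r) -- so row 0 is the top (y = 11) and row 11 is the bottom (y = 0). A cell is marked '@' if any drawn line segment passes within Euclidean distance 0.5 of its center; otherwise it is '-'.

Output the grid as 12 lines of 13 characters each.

Segment 0: (6,7) -> (6,9)
Segment 1: (6,9) -> (6,5)
Segment 2: (6,5) -> (6,2)
Segment 3: (6,2) -> (6,0)
Segment 4: (6,0) -> (6,5)

Answer: -------------
-------------
------@------
------@------
------@------
------@------
------@------
------@------
------@------
------@------
------@------
------@------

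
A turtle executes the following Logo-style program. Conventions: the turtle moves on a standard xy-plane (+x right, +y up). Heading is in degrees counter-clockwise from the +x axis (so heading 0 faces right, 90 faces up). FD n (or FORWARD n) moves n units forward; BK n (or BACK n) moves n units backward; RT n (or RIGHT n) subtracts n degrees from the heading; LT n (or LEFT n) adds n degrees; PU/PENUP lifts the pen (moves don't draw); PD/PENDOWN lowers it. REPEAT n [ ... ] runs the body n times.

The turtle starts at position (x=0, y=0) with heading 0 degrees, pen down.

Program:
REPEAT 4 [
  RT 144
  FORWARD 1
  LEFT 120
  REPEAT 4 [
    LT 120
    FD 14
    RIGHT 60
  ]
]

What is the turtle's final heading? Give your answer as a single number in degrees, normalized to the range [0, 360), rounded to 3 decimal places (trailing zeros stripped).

Executing turtle program step by step:
Start: pos=(0,0), heading=0, pen down
REPEAT 4 [
  -- iteration 1/4 --
  RT 144: heading 0 -> 216
  FD 1: (0,0) -> (-0.809,-0.588) [heading=216, draw]
  LT 120: heading 216 -> 336
  REPEAT 4 [
    -- iteration 1/4 --
    LT 120: heading 336 -> 96
    FD 14: (-0.809,-0.588) -> (-2.272,13.336) [heading=96, draw]
    RT 60: heading 96 -> 36
    -- iteration 2/4 --
    LT 120: heading 36 -> 156
    FD 14: (-2.272,13.336) -> (-15.062,19.03) [heading=156, draw]
    RT 60: heading 156 -> 96
    -- iteration 3/4 --
    LT 120: heading 96 -> 216
    FD 14: (-15.062,19.03) -> (-26.388,10.801) [heading=216, draw]
    RT 60: heading 216 -> 156
    -- iteration 4/4 --
    LT 120: heading 156 -> 276
    FD 14: (-26.388,10.801) -> (-24.925,-3.122) [heading=276, draw]
    RT 60: heading 276 -> 216
  ]
  -- iteration 2/4 --
  RT 144: heading 216 -> 72
  FD 1: (-24.925,-3.122) -> (-24.616,-2.171) [heading=72, draw]
  LT 120: heading 72 -> 192
  REPEAT 4 [
    -- iteration 1/4 --
    LT 120: heading 192 -> 312
    FD 14: (-24.616,-2.171) -> (-15.248,-12.575) [heading=312, draw]
    RT 60: heading 312 -> 252
    -- iteration 2/4 --
    LT 120: heading 252 -> 12
    FD 14: (-15.248,-12.575) -> (-1.554,-9.665) [heading=12, draw]
    RT 60: heading 12 -> 312
    -- iteration 3/4 --
    LT 120: heading 312 -> 72
    FD 14: (-1.554,-9.665) -> (2.772,3.65) [heading=72, draw]
    RT 60: heading 72 -> 12
    -- iteration 4/4 --
    LT 120: heading 12 -> 132
    FD 14: (2.772,3.65) -> (-6.596,14.054) [heading=132, draw]
    RT 60: heading 132 -> 72
  ]
  -- iteration 3/4 --
  RT 144: heading 72 -> 288
  FD 1: (-6.596,14.054) -> (-6.287,13.103) [heading=288, draw]
  LT 120: heading 288 -> 48
  REPEAT 4 [
    -- iteration 1/4 --
    LT 120: heading 48 -> 168
    FD 14: (-6.287,13.103) -> (-19.981,16.014) [heading=168, draw]
    RT 60: heading 168 -> 108
    -- iteration 2/4 --
    LT 120: heading 108 -> 228
    FD 14: (-19.981,16.014) -> (-29.348,5.61) [heading=228, draw]
    RT 60: heading 228 -> 168
    -- iteration 3/4 --
    LT 120: heading 168 -> 288
    FD 14: (-29.348,5.61) -> (-25.022,-7.705) [heading=288, draw]
    RT 60: heading 288 -> 228
    -- iteration 4/4 --
    LT 120: heading 228 -> 348
    FD 14: (-25.022,-7.705) -> (-11.328,-10.616) [heading=348, draw]
    RT 60: heading 348 -> 288
  ]
  -- iteration 4/4 --
  RT 144: heading 288 -> 144
  FD 1: (-11.328,-10.616) -> (-12.137,-10.028) [heading=144, draw]
  LT 120: heading 144 -> 264
  REPEAT 4 [
    -- iteration 1/4 --
    LT 120: heading 264 -> 24
    FD 14: (-12.137,-10.028) -> (0.652,-4.334) [heading=24, draw]
    RT 60: heading 24 -> 324
    -- iteration 2/4 --
    LT 120: heading 324 -> 84
    FD 14: (0.652,-4.334) -> (2.116,9.59) [heading=84, draw]
    RT 60: heading 84 -> 24
    -- iteration 3/4 --
    LT 120: heading 24 -> 144
    FD 14: (2.116,9.59) -> (-9.21,17.819) [heading=144, draw]
    RT 60: heading 144 -> 84
    -- iteration 4/4 --
    LT 120: heading 84 -> 204
    FD 14: (-9.21,17.819) -> (-22,12.124) [heading=204, draw]
    RT 60: heading 204 -> 144
  ]
]
Final: pos=(-22,12.124), heading=144, 20 segment(s) drawn

Answer: 144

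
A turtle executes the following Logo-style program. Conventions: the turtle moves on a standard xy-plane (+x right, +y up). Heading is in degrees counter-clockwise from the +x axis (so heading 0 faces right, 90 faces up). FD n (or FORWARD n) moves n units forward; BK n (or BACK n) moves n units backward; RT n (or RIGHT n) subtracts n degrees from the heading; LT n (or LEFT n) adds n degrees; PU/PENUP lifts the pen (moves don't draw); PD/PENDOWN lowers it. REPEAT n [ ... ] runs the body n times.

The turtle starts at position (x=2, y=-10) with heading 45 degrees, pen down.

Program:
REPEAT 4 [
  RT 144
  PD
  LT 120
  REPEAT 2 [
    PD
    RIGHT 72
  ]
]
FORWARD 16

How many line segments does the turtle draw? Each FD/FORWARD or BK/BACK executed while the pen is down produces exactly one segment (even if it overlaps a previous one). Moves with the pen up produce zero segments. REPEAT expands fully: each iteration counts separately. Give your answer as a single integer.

Answer: 1

Derivation:
Executing turtle program step by step:
Start: pos=(2,-10), heading=45, pen down
REPEAT 4 [
  -- iteration 1/4 --
  RT 144: heading 45 -> 261
  PD: pen down
  LT 120: heading 261 -> 21
  REPEAT 2 [
    -- iteration 1/2 --
    PD: pen down
    RT 72: heading 21 -> 309
    -- iteration 2/2 --
    PD: pen down
    RT 72: heading 309 -> 237
  ]
  -- iteration 2/4 --
  RT 144: heading 237 -> 93
  PD: pen down
  LT 120: heading 93 -> 213
  REPEAT 2 [
    -- iteration 1/2 --
    PD: pen down
    RT 72: heading 213 -> 141
    -- iteration 2/2 --
    PD: pen down
    RT 72: heading 141 -> 69
  ]
  -- iteration 3/4 --
  RT 144: heading 69 -> 285
  PD: pen down
  LT 120: heading 285 -> 45
  REPEAT 2 [
    -- iteration 1/2 --
    PD: pen down
    RT 72: heading 45 -> 333
    -- iteration 2/2 --
    PD: pen down
    RT 72: heading 333 -> 261
  ]
  -- iteration 4/4 --
  RT 144: heading 261 -> 117
  PD: pen down
  LT 120: heading 117 -> 237
  REPEAT 2 [
    -- iteration 1/2 --
    PD: pen down
    RT 72: heading 237 -> 165
    -- iteration 2/2 --
    PD: pen down
    RT 72: heading 165 -> 93
  ]
]
FD 16: (2,-10) -> (1.163,5.978) [heading=93, draw]
Final: pos=(1.163,5.978), heading=93, 1 segment(s) drawn
Segments drawn: 1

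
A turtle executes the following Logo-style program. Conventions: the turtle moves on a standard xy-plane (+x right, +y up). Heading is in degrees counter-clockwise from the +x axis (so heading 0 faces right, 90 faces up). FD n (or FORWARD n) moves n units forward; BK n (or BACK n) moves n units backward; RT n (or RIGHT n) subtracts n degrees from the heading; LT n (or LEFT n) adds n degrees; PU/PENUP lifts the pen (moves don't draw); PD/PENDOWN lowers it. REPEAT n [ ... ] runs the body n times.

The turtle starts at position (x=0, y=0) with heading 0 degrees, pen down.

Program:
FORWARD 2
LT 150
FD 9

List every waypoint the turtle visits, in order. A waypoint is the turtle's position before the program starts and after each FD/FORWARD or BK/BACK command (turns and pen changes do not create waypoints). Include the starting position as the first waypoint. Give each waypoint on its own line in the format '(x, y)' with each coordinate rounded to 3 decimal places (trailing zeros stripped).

Executing turtle program step by step:
Start: pos=(0,0), heading=0, pen down
FD 2: (0,0) -> (2,0) [heading=0, draw]
LT 150: heading 0 -> 150
FD 9: (2,0) -> (-5.794,4.5) [heading=150, draw]
Final: pos=(-5.794,4.5), heading=150, 2 segment(s) drawn
Waypoints (3 total):
(0, 0)
(2, 0)
(-5.794, 4.5)

Answer: (0, 0)
(2, 0)
(-5.794, 4.5)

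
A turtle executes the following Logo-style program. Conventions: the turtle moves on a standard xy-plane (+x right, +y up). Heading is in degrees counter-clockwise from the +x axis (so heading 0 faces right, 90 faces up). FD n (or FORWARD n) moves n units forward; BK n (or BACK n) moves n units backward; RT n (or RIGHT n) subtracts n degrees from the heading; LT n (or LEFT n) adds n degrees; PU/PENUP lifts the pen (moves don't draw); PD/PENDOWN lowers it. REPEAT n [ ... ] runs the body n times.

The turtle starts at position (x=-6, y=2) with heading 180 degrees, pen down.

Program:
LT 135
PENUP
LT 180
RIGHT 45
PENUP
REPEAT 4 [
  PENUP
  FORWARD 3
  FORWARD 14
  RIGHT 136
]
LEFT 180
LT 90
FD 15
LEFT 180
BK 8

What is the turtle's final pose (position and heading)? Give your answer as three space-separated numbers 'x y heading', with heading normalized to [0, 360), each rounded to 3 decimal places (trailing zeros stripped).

Executing turtle program step by step:
Start: pos=(-6,2), heading=180, pen down
LT 135: heading 180 -> 315
PU: pen up
LT 180: heading 315 -> 135
RT 45: heading 135 -> 90
PU: pen up
REPEAT 4 [
  -- iteration 1/4 --
  PU: pen up
  FD 3: (-6,2) -> (-6,5) [heading=90, move]
  FD 14: (-6,5) -> (-6,19) [heading=90, move]
  RT 136: heading 90 -> 314
  -- iteration 2/4 --
  PU: pen up
  FD 3: (-6,19) -> (-3.916,16.842) [heading=314, move]
  FD 14: (-3.916,16.842) -> (5.809,6.771) [heading=314, move]
  RT 136: heading 314 -> 178
  -- iteration 3/4 --
  PU: pen up
  FD 3: (5.809,6.771) -> (2.811,6.876) [heading=178, move]
  FD 14: (2.811,6.876) -> (-11.18,7.365) [heading=178, move]
  RT 136: heading 178 -> 42
  -- iteration 4/4 --
  PU: pen up
  FD 3: (-11.18,7.365) -> (-8.951,9.372) [heading=42, move]
  FD 14: (-8.951,9.372) -> (1.453,18.74) [heading=42, move]
  RT 136: heading 42 -> 266
]
LT 180: heading 266 -> 86
LT 90: heading 86 -> 176
FD 15: (1.453,18.74) -> (-13.51,19.786) [heading=176, move]
LT 180: heading 176 -> 356
BK 8: (-13.51,19.786) -> (-21.491,20.344) [heading=356, move]
Final: pos=(-21.491,20.344), heading=356, 0 segment(s) drawn

Answer: -21.491 20.344 356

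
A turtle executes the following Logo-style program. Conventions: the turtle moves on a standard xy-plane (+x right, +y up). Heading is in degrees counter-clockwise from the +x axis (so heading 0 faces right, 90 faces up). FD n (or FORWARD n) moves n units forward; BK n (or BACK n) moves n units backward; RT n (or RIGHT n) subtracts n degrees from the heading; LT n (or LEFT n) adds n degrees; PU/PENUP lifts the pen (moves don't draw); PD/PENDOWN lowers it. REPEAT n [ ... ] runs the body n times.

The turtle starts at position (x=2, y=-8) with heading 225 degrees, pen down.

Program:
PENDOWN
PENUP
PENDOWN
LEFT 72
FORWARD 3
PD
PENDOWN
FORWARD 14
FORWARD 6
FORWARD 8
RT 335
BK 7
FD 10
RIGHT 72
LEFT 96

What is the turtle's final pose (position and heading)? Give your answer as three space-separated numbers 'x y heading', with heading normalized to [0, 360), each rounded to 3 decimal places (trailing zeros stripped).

Answer: 18.438 -37.468 346

Derivation:
Executing turtle program step by step:
Start: pos=(2,-8), heading=225, pen down
PD: pen down
PU: pen up
PD: pen down
LT 72: heading 225 -> 297
FD 3: (2,-8) -> (3.362,-10.673) [heading=297, draw]
PD: pen down
PD: pen down
FD 14: (3.362,-10.673) -> (9.718,-23.147) [heading=297, draw]
FD 6: (9.718,-23.147) -> (12.442,-28.493) [heading=297, draw]
FD 8: (12.442,-28.493) -> (16.074,-35.621) [heading=297, draw]
RT 335: heading 297 -> 322
BK 7: (16.074,-35.621) -> (10.558,-31.312) [heading=322, draw]
FD 10: (10.558,-31.312) -> (18.438,-37.468) [heading=322, draw]
RT 72: heading 322 -> 250
LT 96: heading 250 -> 346
Final: pos=(18.438,-37.468), heading=346, 6 segment(s) drawn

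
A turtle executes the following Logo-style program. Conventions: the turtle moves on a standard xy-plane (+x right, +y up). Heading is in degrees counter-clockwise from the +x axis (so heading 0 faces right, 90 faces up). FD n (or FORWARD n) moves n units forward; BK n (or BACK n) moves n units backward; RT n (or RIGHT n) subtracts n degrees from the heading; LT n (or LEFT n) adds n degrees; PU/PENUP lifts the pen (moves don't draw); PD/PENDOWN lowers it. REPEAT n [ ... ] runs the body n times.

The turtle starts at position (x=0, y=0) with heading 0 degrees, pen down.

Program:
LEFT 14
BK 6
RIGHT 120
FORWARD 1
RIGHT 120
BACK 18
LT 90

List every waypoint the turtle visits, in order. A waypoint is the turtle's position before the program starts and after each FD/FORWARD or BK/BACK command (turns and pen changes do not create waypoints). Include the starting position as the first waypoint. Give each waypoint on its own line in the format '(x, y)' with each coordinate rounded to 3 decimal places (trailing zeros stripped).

Executing turtle program step by step:
Start: pos=(0,0), heading=0, pen down
LT 14: heading 0 -> 14
BK 6: (0,0) -> (-5.822,-1.452) [heading=14, draw]
RT 120: heading 14 -> 254
FD 1: (-5.822,-1.452) -> (-6.097,-2.413) [heading=254, draw]
RT 120: heading 254 -> 134
BK 18: (-6.097,-2.413) -> (6.406,-15.361) [heading=134, draw]
LT 90: heading 134 -> 224
Final: pos=(6.406,-15.361), heading=224, 3 segment(s) drawn
Waypoints (4 total):
(0, 0)
(-5.822, -1.452)
(-6.097, -2.413)
(6.406, -15.361)

Answer: (0, 0)
(-5.822, -1.452)
(-6.097, -2.413)
(6.406, -15.361)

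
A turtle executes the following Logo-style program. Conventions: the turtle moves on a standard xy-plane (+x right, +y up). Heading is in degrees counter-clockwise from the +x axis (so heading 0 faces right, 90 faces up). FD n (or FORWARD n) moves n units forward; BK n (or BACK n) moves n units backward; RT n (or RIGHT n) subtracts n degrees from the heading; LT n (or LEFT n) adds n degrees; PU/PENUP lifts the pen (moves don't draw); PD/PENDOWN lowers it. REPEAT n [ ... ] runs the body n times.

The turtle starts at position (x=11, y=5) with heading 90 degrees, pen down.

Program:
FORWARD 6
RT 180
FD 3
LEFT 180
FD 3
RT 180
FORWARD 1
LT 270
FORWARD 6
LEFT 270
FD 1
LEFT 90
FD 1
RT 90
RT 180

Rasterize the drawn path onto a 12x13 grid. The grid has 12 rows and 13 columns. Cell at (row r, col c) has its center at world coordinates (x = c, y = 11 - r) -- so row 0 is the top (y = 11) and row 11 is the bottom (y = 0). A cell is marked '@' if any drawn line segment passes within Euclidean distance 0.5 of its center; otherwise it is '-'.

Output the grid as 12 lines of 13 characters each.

Segment 0: (11,5) -> (11,11)
Segment 1: (11,11) -> (11,8)
Segment 2: (11,8) -> (11,11)
Segment 3: (11,11) -> (11,10)
Segment 4: (11,10) -> (5,10)
Segment 5: (5,10) -> (5,11)
Segment 6: (5,11) -> (4,11)

Answer: ----@@-----@-
-----@@@@@@@-
-----------@-
-----------@-
-----------@-
-----------@-
-----------@-
-------------
-------------
-------------
-------------
-------------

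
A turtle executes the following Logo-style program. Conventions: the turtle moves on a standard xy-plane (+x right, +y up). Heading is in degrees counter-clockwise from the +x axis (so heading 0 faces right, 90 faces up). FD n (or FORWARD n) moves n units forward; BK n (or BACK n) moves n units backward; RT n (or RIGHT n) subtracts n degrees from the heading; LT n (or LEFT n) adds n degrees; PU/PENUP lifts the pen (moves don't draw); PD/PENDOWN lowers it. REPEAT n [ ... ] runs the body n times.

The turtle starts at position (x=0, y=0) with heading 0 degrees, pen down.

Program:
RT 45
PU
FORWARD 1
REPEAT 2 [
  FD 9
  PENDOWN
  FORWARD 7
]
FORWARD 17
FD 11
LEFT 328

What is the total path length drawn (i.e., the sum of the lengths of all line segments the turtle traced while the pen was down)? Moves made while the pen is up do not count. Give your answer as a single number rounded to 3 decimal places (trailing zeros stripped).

Executing turtle program step by step:
Start: pos=(0,0), heading=0, pen down
RT 45: heading 0 -> 315
PU: pen up
FD 1: (0,0) -> (0.707,-0.707) [heading=315, move]
REPEAT 2 [
  -- iteration 1/2 --
  FD 9: (0.707,-0.707) -> (7.071,-7.071) [heading=315, move]
  PD: pen down
  FD 7: (7.071,-7.071) -> (12.021,-12.021) [heading=315, draw]
  -- iteration 2/2 --
  FD 9: (12.021,-12.021) -> (18.385,-18.385) [heading=315, draw]
  PD: pen down
  FD 7: (18.385,-18.385) -> (23.335,-23.335) [heading=315, draw]
]
FD 17: (23.335,-23.335) -> (35.355,-35.355) [heading=315, draw]
FD 11: (35.355,-35.355) -> (43.134,-43.134) [heading=315, draw]
LT 328: heading 315 -> 283
Final: pos=(43.134,-43.134), heading=283, 5 segment(s) drawn

Segment lengths:
  seg 1: (7.071,-7.071) -> (12.021,-12.021), length = 7
  seg 2: (12.021,-12.021) -> (18.385,-18.385), length = 9
  seg 3: (18.385,-18.385) -> (23.335,-23.335), length = 7
  seg 4: (23.335,-23.335) -> (35.355,-35.355), length = 17
  seg 5: (35.355,-35.355) -> (43.134,-43.134), length = 11
Total = 51

Answer: 51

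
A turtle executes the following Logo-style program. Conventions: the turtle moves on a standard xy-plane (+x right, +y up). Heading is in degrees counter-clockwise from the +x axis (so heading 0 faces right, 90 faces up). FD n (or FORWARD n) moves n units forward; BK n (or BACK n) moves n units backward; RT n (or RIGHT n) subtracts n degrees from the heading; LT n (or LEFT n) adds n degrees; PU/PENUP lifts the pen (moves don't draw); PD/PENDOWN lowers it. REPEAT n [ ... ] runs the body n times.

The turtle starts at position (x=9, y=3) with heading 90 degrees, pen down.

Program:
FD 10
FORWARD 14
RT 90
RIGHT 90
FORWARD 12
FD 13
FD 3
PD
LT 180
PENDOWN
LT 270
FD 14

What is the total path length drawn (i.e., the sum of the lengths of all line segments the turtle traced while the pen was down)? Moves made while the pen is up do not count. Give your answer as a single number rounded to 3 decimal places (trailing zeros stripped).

Answer: 66

Derivation:
Executing turtle program step by step:
Start: pos=(9,3), heading=90, pen down
FD 10: (9,3) -> (9,13) [heading=90, draw]
FD 14: (9,13) -> (9,27) [heading=90, draw]
RT 90: heading 90 -> 0
RT 90: heading 0 -> 270
FD 12: (9,27) -> (9,15) [heading=270, draw]
FD 13: (9,15) -> (9,2) [heading=270, draw]
FD 3: (9,2) -> (9,-1) [heading=270, draw]
PD: pen down
LT 180: heading 270 -> 90
PD: pen down
LT 270: heading 90 -> 0
FD 14: (9,-1) -> (23,-1) [heading=0, draw]
Final: pos=(23,-1), heading=0, 6 segment(s) drawn

Segment lengths:
  seg 1: (9,3) -> (9,13), length = 10
  seg 2: (9,13) -> (9,27), length = 14
  seg 3: (9,27) -> (9,15), length = 12
  seg 4: (9,15) -> (9,2), length = 13
  seg 5: (9,2) -> (9,-1), length = 3
  seg 6: (9,-1) -> (23,-1), length = 14
Total = 66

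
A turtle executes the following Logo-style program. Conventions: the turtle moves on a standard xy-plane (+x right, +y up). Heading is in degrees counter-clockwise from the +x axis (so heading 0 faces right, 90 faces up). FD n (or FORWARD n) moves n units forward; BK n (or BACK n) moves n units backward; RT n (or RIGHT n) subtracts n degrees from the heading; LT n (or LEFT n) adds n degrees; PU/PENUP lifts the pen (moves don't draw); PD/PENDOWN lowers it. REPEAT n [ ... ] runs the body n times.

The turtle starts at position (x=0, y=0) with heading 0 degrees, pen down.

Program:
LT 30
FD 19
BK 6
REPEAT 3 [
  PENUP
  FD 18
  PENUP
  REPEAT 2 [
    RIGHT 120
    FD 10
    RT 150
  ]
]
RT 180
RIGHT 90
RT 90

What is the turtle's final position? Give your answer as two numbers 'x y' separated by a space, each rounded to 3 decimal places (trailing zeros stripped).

Answer: 36.847 5.5

Derivation:
Executing turtle program step by step:
Start: pos=(0,0), heading=0, pen down
LT 30: heading 0 -> 30
FD 19: (0,0) -> (16.454,9.5) [heading=30, draw]
BK 6: (16.454,9.5) -> (11.258,6.5) [heading=30, draw]
REPEAT 3 [
  -- iteration 1/3 --
  PU: pen up
  FD 18: (11.258,6.5) -> (26.847,15.5) [heading=30, move]
  PU: pen up
  REPEAT 2 [
    -- iteration 1/2 --
    RT 120: heading 30 -> 270
    FD 10: (26.847,15.5) -> (26.847,5.5) [heading=270, move]
    RT 150: heading 270 -> 120
    -- iteration 2/2 --
    RT 120: heading 120 -> 0
    FD 10: (26.847,5.5) -> (36.847,5.5) [heading=0, move]
    RT 150: heading 0 -> 210
  ]
  -- iteration 2/3 --
  PU: pen up
  FD 18: (36.847,5.5) -> (21.258,-3.5) [heading=210, move]
  PU: pen up
  REPEAT 2 [
    -- iteration 1/2 --
    RT 120: heading 210 -> 90
    FD 10: (21.258,-3.5) -> (21.258,6.5) [heading=90, move]
    RT 150: heading 90 -> 300
    -- iteration 2/2 --
    RT 120: heading 300 -> 180
    FD 10: (21.258,6.5) -> (11.258,6.5) [heading=180, move]
    RT 150: heading 180 -> 30
  ]
  -- iteration 3/3 --
  PU: pen up
  FD 18: (11.258,6.5) -> (26.847,15.5) [heading=30, move]
  PU: pen up
  REPEAT 2 [
    -- iteration 1/2 --
    RT 120: heading 30 -> 270
    FD 10: (26.847,15.5) -> (26.847,5.5) [heading=270, move]
    RT 150: heading 270 -> 120
    -- iteration 2/2 --
    RT 120: heading 120 -> 0
    FD 10: (26.847,5.5) -> (36.847,5.5) [heading=0, move]
    RT 150: heading 0 -> 210
  ]
]
RT 180: heading 210 -> 30
RT 90: heading 30 -> 300
RT 90: heading 300 -> 210
Final: pos=(36.847,5.5), heading=210, 2 segment(s) drawn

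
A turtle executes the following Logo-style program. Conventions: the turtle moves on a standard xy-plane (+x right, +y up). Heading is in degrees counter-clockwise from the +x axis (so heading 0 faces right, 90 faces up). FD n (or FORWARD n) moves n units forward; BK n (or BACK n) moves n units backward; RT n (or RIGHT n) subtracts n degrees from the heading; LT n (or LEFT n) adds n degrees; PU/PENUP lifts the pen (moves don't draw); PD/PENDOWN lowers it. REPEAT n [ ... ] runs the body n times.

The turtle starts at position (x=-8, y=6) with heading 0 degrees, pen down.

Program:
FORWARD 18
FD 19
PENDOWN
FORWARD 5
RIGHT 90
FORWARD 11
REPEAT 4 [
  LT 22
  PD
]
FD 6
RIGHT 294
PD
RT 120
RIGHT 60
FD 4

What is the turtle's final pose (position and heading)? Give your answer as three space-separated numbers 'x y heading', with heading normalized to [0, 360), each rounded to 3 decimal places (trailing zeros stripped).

Answer: 38.243 -8.805 244

Derivation:
Executing turtle program step by step:
Start: pos=(-8,6), heading=0, pen down
FD 18: (-8,6) -> (10,6) [heading=0, draw]
FD 19: (10,6) -> (29,6) [heading=0, draw]
PD: pen down
FD 5: (29,6) -> (34,6) [heading=0, draw]
RT 90: heading 0 -> 270
FD 11: (34,6) -> (34,-5) [heading=270, draw]
REPEAT 4 [
  -- iteration 1/4 --
  LT 22: heading 270 -> 292
  PD: pen down
  -- iteration 2/4 --
  LT 22: heading 292 -> 314
  PD: pen down
  -- iteration 3/4 --
  LT 22: heading 314 -> 336
  PD: pen down
  -- iteration 4/4 --
  LT 22: heading 336 -> 358
  PD: pen down
]
FD 6: (34,-5) -> (39.996,-5.209) [heading=358, draw]
RT 294: heading 358 -> 64
PD: pen down
RT 120: heading 64 -> 304
RT 60: heading 304 -> 244
FD 4: (39.996,-5.209) -> (38.243,-8.805) [heading=244, draw]
Final: pos=(38.243,-8.805), heading=244, 6 segment(s) drawn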